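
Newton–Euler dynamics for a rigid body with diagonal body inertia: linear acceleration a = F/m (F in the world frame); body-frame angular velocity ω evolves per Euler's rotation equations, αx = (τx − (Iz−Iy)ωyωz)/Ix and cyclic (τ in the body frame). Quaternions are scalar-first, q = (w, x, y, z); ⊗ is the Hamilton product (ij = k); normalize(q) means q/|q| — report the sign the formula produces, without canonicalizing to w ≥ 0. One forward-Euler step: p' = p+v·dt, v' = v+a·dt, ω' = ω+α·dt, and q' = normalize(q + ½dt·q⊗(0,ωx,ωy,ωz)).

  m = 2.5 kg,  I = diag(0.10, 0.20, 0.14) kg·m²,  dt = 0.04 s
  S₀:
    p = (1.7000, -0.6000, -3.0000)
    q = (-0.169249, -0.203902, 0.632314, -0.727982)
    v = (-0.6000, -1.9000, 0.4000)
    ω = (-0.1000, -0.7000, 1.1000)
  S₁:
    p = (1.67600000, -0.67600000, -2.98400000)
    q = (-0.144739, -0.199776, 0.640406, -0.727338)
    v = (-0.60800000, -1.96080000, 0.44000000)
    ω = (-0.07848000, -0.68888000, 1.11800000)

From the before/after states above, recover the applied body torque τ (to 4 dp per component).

τ = (0.1000, 0.0600, 0.0700)

ω₁ − ω₀ = (0.02152000, 0.01112000, 0.01800000)
gyro term ω₀×Iω₀ = (0.0462, 0.0044, 0.0070)
τ = I·(Δω/dt) + ω₀×(Iω₀) = (0.1000, 0.0600, 0.0700)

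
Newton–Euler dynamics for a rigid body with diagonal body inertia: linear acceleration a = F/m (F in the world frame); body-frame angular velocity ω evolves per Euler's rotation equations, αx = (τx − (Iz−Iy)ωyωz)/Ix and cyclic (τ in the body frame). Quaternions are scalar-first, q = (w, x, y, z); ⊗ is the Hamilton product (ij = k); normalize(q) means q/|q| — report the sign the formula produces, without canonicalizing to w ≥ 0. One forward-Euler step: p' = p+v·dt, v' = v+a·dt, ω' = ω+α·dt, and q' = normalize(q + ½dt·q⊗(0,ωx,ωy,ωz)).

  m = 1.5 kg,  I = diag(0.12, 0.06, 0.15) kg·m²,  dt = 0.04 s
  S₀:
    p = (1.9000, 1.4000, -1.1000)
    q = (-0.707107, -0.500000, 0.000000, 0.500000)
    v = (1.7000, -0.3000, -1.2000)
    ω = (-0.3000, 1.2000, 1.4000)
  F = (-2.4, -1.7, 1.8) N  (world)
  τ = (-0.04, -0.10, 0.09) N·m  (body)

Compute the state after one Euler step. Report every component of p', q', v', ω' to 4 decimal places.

p' = (1.9680, 1.3880, -1.1480)
q' = (-0.7236, -0.5074, -0.0060, 0.4679)
v' = (1.6360, -0.3453, -1.1520)
ω' = (-0.3637, 1.1249, 1.4182)

angular accel α = (-1.5933, -1.8767, 0.4560)
ω' = ω + α·dt = (-0.3637, 1.1249, 1.4182)
q⊗(0,ω) = (-0.8500000, -0.3878679, -0.2985284, -1.5899498)
updated quaternion q' = (-0.7236, -0.5074, -0.0060, 0.4679)
linear accel F/m = (-1.6000, -1.1333, 1.2000)
p + v·dt = (1.9680, 1.3880, -1.1480)
v' = v + a·dt = (1.6360, -0.3453, -1.1520)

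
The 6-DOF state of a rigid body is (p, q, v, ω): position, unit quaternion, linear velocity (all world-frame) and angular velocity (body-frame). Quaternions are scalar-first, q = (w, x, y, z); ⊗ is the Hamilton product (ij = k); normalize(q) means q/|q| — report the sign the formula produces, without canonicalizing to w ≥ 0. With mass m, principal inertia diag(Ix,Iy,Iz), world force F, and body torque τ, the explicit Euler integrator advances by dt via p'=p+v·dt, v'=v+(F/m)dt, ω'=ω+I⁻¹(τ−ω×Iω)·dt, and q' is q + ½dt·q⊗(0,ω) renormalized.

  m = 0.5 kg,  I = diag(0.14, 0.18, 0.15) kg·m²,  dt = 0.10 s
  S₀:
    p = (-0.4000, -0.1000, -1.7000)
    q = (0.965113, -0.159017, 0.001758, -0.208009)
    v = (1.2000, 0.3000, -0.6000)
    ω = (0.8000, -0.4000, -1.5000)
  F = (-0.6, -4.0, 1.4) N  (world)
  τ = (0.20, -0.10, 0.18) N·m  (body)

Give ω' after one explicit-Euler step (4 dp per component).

ω' = (0.9557, -0.4622, -1.3715)

gyro term ω×Iω = (-0.0180, 0.0120, -0.0128)
angular accel α = (1.5571, -0.6222, 1.2853)
ω + α·dt = (0.9557, -0.4622, -1.3715)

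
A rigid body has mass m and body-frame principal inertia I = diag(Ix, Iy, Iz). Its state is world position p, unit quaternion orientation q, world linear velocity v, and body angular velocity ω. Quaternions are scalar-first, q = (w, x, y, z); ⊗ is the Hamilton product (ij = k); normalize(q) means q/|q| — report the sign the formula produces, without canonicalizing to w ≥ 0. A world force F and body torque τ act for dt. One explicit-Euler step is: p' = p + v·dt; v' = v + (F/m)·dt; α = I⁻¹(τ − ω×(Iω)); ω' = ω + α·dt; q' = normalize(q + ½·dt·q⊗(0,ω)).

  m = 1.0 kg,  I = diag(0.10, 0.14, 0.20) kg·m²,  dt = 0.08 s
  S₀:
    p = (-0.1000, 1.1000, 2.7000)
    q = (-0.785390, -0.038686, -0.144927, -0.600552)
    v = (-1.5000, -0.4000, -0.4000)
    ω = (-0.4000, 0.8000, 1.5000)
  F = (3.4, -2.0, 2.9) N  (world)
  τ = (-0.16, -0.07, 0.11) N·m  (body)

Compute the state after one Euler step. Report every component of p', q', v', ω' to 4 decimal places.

angular accel α = (-2.3200, -0.9286, 0.6140)
ω + α·dt = (-0.5856, 0.7257, 1.5491)
2q̇ = q⊗(0,ω) = (1.0012952, 0.5772071, -0.3300622, -1.2670046)
updated quaternion q' = (-0.7435, -0.0156, -0.1577, -0.6496)
p + v·dt = (-0.2200, 1.0680, 2.6680)
new velocity v' = (-1.2280, -0.5600, -0.1680)

p' = (-0.2200, 1.0680, 2.6680)
q' = (-0.7435, -0.0156, -0.1577, -0.6496)
v' = (-1.2280, -0.5600, -0.1680)
ω' = (-0.5856, 0.7257, 1.5491)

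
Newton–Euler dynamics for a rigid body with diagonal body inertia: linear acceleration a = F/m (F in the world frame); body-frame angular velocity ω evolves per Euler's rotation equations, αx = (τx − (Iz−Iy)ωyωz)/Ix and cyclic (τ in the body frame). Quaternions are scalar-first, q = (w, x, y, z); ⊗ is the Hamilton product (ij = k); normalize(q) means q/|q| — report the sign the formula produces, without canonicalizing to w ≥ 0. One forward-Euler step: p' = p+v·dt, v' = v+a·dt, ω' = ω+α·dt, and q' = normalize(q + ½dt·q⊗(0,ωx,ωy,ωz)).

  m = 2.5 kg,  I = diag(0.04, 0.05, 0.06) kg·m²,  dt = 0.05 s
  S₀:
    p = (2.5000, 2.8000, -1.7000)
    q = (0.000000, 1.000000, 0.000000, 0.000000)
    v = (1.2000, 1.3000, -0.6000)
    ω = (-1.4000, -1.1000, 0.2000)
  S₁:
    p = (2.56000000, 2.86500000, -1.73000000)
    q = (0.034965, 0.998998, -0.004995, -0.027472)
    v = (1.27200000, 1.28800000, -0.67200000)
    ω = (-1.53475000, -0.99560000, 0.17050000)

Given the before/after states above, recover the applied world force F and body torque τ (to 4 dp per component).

velocity change Δv = (0.07200000, -0.01200000, -0.07200000)
F = m·Δv/dt = (3.6000, -0.6000, -3.6000)
ω₁ − ω₀ = (-0.13475000, 0.10440000, -0.02950000)
gyro term ω₀×Iω₀ = (-0.0022, 0.0056, 0.0154)
τ = I·(Δω/dt) + ω₀×(Iω₀) = (-0.1100, 0.1100, -0.0200)

F = (3.6000, -0.6000, -3.6000)
τ = (-0.1100, 0.1100, -0.0200)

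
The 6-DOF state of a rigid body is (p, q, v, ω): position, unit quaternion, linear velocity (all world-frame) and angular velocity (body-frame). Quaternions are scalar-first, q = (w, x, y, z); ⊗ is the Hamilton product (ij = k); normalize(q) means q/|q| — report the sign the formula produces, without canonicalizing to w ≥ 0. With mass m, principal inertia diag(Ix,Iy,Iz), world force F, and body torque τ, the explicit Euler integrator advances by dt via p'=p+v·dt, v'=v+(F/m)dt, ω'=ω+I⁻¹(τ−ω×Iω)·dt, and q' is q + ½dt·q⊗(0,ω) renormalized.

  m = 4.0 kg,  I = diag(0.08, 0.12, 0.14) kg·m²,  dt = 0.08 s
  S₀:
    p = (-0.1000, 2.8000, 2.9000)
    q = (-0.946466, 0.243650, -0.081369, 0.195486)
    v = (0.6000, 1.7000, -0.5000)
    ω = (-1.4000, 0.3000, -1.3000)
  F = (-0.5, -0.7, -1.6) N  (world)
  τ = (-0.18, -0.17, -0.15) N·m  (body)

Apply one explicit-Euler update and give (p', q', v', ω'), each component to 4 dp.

p' = p + v·dt = (-0.0520, 2.9360, 2.8600)
v' = v + a·dt = (0.5900, 1.6860, -0.5320)
angular accel α = (-2.1525, -0.5067, -0.9514)
new body rate ω' = (-1.5722, 0.2595, -1.3761)
q⊗(0,ω) = (0.6196525, 1.3721863, -0.2408752, 1.1895842)
q + ½dt·q⊗(0,ω), renormalized = (-0.9189, 0.2976, -0.0907, 0.2423)

p' = (-0.0520, 2.9360, 2.8600)
q' = (-0.9189, 0.2976, -0.0907, 0.2423)
v' = (0.5900, 1.6860, -0.5320)
ω' = (-1.5722, 0.2595, -1.3761)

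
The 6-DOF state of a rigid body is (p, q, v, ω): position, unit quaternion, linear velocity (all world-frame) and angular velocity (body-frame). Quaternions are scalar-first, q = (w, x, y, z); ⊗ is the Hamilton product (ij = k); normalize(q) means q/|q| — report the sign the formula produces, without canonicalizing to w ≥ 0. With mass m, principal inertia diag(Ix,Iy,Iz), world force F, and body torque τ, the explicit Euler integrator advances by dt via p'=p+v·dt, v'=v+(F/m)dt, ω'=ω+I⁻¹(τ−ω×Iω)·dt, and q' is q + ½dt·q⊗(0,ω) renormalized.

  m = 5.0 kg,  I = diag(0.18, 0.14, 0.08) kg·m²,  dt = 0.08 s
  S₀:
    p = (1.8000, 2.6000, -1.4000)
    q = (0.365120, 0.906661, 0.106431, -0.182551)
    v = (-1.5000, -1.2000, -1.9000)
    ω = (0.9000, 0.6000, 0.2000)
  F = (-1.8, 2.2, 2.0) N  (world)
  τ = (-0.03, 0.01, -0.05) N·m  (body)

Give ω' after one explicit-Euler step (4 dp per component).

ω' = (0.8899, 0.5954, 0.1716)

α = I⁻¹(τ − ω×Iω) = (-0.1267, -0.0571, -0.3550)
new body rate ω' = (0.8899, 0.5954, 0.1716)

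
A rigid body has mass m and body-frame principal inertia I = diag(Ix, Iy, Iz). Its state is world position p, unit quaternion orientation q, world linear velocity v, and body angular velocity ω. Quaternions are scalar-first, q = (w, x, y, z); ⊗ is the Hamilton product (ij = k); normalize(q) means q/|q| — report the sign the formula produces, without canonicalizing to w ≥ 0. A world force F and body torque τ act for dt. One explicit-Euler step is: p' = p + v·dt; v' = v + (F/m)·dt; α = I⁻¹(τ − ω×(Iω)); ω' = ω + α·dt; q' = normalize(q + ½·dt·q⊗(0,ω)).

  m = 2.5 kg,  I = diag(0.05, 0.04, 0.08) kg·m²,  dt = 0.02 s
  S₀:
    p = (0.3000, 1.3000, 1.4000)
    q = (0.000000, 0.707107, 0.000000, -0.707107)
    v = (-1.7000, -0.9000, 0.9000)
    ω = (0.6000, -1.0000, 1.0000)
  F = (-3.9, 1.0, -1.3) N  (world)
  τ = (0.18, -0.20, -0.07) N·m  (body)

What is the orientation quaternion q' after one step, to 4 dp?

q' = (0.0028, 0.7000, -0.0113, -0.7141)

q⊗(0,ω) = (0.2828428, -0.7071070, -1.1313712, -0.7071070)
updated quaternion q' = (0.0028, 0.7000, -0.0113, -0.7141)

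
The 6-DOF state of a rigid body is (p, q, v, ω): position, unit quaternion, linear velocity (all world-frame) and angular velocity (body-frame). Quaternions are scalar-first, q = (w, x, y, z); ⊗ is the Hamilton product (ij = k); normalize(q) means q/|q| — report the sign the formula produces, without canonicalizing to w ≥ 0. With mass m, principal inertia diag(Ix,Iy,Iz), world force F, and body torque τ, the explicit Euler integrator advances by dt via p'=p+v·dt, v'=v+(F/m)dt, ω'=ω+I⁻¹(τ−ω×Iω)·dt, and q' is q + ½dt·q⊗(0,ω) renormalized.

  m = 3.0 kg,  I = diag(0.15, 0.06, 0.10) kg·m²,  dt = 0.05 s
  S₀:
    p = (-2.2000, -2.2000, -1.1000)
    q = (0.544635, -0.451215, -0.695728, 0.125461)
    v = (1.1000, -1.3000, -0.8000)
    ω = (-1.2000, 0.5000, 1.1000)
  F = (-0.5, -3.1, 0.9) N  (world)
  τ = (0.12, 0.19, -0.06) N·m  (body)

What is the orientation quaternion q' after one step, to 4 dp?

q⊗(0,ω) = (-0.3316011, -1.4815933, 0.6181008, -0.4613826)
q' = normalize(q + ½dt·q⊗(0,ω)) = (0.5359, -0.4878, -0.6797, 0.1138)

q' = (0.5359, -0.4878, -0.6797, 0.1138)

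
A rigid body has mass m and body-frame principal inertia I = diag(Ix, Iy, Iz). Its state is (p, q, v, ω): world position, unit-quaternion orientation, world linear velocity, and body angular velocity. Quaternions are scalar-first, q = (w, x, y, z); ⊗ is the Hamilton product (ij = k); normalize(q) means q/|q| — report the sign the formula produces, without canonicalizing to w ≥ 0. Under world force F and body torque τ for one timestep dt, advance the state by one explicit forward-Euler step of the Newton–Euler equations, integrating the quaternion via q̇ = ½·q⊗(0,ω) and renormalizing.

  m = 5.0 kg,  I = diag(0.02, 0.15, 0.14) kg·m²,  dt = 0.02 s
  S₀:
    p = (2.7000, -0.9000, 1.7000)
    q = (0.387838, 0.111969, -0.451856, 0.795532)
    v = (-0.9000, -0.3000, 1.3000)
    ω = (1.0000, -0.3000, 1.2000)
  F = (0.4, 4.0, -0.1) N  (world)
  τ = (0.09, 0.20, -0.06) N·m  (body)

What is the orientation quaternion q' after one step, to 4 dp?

q⊗(0,ω) = (-1.2021642, 0.0842704, 0.5448178, 0.8836709)
q' = normalize(q + ½dt·q⊗(0,ω)) = (0.3758, 0.1128, -0.4464, 0.8043)

q' = (0.3758, 0.1128, -0.4464, 0.8043)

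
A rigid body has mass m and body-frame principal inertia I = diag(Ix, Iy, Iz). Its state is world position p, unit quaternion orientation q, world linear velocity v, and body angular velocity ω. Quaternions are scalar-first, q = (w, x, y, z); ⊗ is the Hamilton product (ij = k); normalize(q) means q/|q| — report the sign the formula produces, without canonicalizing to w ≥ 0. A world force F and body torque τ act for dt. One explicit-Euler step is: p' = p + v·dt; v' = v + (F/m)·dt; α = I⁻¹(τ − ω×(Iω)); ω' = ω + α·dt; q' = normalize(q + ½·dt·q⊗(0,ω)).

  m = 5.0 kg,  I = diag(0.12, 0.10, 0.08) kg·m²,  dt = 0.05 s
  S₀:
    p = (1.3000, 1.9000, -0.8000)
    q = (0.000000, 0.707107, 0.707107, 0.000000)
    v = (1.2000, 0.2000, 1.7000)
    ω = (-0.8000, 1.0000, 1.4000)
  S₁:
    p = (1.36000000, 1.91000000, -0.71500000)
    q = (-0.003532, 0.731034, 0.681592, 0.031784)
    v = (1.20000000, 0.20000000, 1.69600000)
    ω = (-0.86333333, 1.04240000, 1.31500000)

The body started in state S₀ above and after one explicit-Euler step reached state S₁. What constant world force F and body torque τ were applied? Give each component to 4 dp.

Δv = v₁−v₀ = (0.00000000, 0.00000000, -0.00400000)
F = m·Δv/dt = (0.0000, 0.0000, -0.4000)
rate change Δω = (-0.06333333, 0.04240000, -0.08500000)
gyro term ω₀×Iω₀ = (-0.0280, -0.0448, 0.0160)
τ = I·(Δω/dt) + ω₀×(Iω₀) = (-0.1800, 0.0400, -0.1200)

F = (0.0000, 0.0000, -0.4000)
τ = (-0.1800, 0.0400, -0.1200)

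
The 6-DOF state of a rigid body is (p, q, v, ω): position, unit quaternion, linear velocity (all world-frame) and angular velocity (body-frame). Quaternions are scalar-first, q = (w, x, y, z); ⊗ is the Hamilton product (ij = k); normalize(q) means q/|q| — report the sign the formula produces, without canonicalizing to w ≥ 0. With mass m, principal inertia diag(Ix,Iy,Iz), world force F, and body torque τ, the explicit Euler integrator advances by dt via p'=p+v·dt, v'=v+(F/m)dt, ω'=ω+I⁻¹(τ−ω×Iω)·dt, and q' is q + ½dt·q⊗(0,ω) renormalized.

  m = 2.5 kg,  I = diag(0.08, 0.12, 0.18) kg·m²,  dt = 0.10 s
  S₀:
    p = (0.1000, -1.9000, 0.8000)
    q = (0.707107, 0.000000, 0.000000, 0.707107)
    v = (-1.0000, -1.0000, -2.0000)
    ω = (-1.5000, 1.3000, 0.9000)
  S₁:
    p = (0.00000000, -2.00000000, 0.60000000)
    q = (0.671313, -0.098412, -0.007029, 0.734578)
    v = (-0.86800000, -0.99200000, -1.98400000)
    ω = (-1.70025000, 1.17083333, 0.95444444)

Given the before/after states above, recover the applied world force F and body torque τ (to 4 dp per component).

rate change Δω = (-0.20025000, -0.12916667, 0.05444444)
ω₀×(Iω₀) = (0.0702, 0.1350, -0.0780)
I·α + gyro = (-0.0900, -0.0200, 0.0200)
v₁ − v₀ = (0.13200000, 0.00800000, 0.01600000)
applied force F = (3.3000, 0.2000, 0.4000)

F = (3.3000, 0.2000, 0.4000)
τ = (-0.0900, -0.0200, 0.0200)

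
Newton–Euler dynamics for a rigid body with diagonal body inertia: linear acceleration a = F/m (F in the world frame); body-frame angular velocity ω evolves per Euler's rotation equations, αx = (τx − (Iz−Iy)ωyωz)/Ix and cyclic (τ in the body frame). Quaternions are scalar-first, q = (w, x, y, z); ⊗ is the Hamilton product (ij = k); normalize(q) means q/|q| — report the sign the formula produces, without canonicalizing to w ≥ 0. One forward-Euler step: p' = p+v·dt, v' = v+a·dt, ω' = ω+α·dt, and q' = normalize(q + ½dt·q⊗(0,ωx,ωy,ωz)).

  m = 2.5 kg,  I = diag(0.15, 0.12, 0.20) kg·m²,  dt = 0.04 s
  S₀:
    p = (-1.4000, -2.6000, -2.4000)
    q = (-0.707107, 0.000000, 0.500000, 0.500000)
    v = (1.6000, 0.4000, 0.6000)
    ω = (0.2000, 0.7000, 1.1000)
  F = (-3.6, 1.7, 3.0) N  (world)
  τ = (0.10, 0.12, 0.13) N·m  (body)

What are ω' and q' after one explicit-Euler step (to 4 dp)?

ω' = (0.2102, 0.7437, 1.1268)
q' = (-0.7249, 0.0012, 0.4919, 0.4823)

α = I⁻¹(τ − ω×Iω) = (0.2560, 1.0917, 0.6710)
ω' = ω + α·dt = (0.2102, 0.7437, 1.1268)
q⊗(0,ω) = (-0.9000000, 0.0585786, -0.3949749, -0.8778177)
q' = normalize(q + ½dt·q⊗(0,ω)) = (-0.7249, 0.0012, 0.4919, 0.4823)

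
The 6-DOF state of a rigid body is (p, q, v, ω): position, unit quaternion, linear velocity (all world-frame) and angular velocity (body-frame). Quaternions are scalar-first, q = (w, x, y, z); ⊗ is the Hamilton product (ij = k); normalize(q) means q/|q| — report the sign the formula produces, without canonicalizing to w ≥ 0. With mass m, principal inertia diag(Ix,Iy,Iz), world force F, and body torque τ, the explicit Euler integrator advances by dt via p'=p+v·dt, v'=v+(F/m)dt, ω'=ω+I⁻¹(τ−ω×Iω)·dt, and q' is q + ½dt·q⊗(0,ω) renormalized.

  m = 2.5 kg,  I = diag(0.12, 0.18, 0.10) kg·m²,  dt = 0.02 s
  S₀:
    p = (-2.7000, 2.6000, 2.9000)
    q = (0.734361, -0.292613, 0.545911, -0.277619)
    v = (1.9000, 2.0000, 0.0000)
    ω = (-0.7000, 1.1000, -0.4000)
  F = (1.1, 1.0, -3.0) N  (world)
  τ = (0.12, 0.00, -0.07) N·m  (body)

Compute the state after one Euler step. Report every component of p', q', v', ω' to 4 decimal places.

p' = (-2.6620, 2.6400, 2.9000)
q' = (0.7251, -0.2969, 0.5547, -0.2799)
v' = (1.9088, 2.0080, -0.0240)
ω' = (-0.6859, 1.0994, -0.4048)

linear accel F/m = (0.4400, 0.4000, -1.2000)
new position p' = (-2.6620, 2.6400, 2.9000)
v + (F/m)dt = (1.9088, 2.0080, -0.0240)
precession coupling ω×(Iω) = (0.0352, 0.0056, -0.0462)
angular accel α = (0.7067, -0.0311, -0.2380)
ω' = ω + α·dt = (-0.6859, 1.0994, -0.4048)
2q̇ = q⊗(0,ω) = (-0.9163788, -0.4270362, 0.8850852, -0.2334810)
q' = normalize(q + ½dt·q⊗(0,ω)) = (0.7251, -0.2969, 0.5547, -0.2799)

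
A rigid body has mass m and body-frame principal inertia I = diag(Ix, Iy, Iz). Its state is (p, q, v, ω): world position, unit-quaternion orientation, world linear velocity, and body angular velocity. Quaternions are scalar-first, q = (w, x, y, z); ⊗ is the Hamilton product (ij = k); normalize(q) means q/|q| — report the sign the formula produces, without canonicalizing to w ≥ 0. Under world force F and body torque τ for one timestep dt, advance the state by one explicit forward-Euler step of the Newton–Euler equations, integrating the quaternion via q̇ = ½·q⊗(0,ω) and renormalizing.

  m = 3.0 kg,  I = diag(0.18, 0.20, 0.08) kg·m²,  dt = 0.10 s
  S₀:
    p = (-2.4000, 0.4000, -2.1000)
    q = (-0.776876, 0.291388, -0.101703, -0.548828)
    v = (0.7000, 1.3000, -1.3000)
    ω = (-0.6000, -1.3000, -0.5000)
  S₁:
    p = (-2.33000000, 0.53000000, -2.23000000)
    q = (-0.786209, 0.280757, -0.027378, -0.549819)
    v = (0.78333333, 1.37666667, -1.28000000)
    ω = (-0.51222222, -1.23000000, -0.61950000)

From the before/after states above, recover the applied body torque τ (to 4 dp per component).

τ = (0.0800, 0.1700, -0.0800)

Δω = ω₁−ω₀ = (0.08777778, 0.07000000, -0.11950000)
gyro term ω₀×Iω₀ = (-0.0780, 0.0300, 0.0156)
τ = I·(Δω/dt) + ω₀×(Iω₀) = (0.0800, 0.1700, -0.0800)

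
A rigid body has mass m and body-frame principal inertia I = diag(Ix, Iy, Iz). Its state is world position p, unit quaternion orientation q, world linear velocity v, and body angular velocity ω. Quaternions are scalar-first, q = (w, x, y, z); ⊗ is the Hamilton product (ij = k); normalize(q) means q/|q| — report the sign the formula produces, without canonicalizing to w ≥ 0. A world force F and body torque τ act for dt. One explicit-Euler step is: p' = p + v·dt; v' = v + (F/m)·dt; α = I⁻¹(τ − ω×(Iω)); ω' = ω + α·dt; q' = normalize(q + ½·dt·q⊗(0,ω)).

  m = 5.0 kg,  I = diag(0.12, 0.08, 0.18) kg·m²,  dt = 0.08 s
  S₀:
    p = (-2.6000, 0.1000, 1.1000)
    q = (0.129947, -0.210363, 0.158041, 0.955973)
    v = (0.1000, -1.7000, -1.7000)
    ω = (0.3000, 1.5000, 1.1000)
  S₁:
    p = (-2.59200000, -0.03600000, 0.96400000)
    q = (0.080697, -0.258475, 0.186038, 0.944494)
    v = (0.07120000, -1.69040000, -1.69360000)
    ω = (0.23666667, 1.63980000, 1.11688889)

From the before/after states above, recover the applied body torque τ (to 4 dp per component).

Δω = ω₁−ω₀ = (-0.06333333, 0.13980000, 0.01688889)
gyro term ω₀×Iω₀ = (0.1650, -0.0198, -0.0180)
I·α + gyro = (0.0700, 0.1200, 0.0200)

τ = (0.0700, 0.1200, 0.0200)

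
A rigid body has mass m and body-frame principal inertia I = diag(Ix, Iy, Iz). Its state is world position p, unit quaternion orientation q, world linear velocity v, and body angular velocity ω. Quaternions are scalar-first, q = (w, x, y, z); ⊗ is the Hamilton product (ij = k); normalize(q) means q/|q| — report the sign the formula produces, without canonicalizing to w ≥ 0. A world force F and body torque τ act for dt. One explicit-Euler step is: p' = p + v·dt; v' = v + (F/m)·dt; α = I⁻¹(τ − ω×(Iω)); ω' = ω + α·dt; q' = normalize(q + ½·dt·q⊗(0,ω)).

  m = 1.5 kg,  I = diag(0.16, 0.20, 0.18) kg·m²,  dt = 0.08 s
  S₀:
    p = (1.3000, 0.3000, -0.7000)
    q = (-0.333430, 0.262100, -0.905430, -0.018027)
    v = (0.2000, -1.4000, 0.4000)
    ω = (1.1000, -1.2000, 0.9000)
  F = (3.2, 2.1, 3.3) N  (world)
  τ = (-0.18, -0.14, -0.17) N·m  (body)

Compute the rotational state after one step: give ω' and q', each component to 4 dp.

ω' = (0.9992, -1.2481, 0.8479)
q' = (-0.3867, 0.2134, -0.8972, -0.0028)

precession coupling ω×(Iω) = (0.0216, -0.0198, -0.0528)
α = I⁻¹(τ − ω×Iω) = (-1.2600, -0.6010, -0.6511)
new body rate ω' = (0.9992, -1.2481, 0.8479)
2q̇ = q⊗(0,ω) = (-1.3586017, -1.2032924, 0.1443963, 0.3813660)
q + ½dt·q⊗(0,ω), renormalized = (-0.3867, 0.2134, -0.8972, -0.0028)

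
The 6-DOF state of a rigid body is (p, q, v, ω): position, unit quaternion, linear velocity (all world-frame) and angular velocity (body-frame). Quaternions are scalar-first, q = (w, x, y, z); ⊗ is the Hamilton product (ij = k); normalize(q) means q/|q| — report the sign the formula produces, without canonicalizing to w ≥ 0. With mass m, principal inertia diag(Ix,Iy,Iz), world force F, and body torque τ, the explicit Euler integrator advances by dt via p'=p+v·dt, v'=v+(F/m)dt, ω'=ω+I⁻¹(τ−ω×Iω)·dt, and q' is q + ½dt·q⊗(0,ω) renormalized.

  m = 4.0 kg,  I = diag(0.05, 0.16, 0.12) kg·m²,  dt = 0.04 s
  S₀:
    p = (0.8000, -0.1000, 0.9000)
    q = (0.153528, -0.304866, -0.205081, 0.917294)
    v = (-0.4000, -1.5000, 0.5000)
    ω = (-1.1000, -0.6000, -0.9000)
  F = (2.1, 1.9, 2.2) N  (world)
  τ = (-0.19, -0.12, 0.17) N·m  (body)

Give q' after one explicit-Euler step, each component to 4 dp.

Hamilton product q⊗(0,ω) = (0.3671634, 0.5660685, -1.3755196, -0.1808447)
q + ½dt·q⊗(0,ω), renormalized = (0.1608, -0.2934, -0.2325, 0.9132)

q' = (0.1608, -0.2934, -0.2325, 0.9132)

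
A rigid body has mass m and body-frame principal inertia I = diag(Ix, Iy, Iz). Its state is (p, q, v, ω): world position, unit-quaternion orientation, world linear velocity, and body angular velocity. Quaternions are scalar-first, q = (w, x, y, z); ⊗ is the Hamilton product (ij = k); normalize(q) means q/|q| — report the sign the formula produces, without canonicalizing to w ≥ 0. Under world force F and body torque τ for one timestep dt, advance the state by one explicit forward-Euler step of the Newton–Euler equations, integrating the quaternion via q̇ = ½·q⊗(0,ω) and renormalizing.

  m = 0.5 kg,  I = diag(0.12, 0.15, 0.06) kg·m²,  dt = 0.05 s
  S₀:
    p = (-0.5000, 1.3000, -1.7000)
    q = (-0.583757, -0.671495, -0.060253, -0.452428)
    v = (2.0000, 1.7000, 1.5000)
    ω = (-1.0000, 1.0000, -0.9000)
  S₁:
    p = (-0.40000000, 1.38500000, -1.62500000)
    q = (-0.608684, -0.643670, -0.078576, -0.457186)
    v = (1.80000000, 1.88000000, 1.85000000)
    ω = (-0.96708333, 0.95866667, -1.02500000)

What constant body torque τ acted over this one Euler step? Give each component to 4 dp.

τ = (0.1600, -0.0700, -0.1800)

ω₁ − ω₀ = (0.03291667, -0.04133333, -0.12500000)
precession coupling = (0.0810, 0.0540, -0.0300)
I·α + gyro = (0.1600, -0.0700, -0.1800)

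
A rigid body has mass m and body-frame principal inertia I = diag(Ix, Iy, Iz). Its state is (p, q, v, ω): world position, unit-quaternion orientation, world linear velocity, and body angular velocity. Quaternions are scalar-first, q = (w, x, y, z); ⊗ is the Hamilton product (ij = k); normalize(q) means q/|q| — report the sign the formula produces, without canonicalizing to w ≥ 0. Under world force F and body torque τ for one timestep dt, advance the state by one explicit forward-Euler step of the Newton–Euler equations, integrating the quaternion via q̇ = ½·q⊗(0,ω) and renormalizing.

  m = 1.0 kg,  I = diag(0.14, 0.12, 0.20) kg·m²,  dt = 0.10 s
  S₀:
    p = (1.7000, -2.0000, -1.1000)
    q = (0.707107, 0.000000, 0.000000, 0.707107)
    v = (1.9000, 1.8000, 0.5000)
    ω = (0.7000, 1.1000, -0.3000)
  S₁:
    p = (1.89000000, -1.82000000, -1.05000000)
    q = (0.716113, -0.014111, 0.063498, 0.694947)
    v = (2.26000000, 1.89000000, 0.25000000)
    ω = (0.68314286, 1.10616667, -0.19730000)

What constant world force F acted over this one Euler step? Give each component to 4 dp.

velocity change Δv = (0.36000000, 0.09000000, -0.25000000)
F = m·Δv/dt = (3.6000, 0.9000, -2.5000)

F = (3.6000, 0.9000, -2.5000)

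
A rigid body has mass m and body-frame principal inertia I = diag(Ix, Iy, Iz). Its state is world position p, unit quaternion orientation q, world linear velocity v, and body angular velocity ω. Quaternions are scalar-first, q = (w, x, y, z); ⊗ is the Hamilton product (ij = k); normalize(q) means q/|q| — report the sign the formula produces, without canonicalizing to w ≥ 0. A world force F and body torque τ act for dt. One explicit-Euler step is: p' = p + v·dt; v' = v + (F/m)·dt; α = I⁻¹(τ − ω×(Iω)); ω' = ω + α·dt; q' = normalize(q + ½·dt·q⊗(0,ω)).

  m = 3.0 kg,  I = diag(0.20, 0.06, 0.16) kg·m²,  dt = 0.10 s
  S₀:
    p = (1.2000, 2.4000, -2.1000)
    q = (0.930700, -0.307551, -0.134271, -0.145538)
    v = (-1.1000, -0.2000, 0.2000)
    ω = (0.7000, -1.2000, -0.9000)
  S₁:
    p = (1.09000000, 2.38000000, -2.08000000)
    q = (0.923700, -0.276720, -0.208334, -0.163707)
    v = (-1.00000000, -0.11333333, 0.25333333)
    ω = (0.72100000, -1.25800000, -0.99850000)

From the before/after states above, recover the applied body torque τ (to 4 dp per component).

rate change Δω = (0.02100000, -0.05800000, -0.09850000)
ω₀×(Iω₀) = (0.1080, -0.0252, 0.1176)
τ = I·(Δω/dt) + ω₀×(Iω₀) = (0.1500, -0.0600, -0.0400)

τ = (0.1500, -0.0600, -0.0400)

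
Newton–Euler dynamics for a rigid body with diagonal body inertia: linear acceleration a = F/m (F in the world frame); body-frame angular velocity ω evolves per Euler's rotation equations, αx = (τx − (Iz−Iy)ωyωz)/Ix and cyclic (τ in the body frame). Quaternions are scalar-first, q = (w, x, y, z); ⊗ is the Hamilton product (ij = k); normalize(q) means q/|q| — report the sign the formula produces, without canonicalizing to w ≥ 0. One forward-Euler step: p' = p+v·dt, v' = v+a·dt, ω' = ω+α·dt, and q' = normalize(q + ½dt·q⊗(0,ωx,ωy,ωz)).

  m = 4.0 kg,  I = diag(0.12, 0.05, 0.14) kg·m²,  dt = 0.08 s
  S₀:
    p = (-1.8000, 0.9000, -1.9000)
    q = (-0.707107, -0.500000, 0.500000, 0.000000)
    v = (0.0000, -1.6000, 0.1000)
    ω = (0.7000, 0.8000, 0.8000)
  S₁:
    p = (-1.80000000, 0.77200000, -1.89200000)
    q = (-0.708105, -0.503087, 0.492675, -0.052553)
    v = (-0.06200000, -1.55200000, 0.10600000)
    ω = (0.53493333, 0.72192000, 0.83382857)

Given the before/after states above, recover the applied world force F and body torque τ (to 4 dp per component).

F = (-3.1000, 2.4000, 0.3000)
τ = (-0.1900, -0.0600, 0.0200)

Δω = ω₁−ω₀ = (-0.16506667, -0.07808000, 0.03382857)
precession coupling = (0.0576, -0.0112, -0.0392)
applied torque τ = (-0.1900, -0.0600, 0.0200)
v₁ − v₀ = (-0.06200000, 0.04800000, 0.00600000)
applied force F = (-3.1000, 2.4000, 0.3000)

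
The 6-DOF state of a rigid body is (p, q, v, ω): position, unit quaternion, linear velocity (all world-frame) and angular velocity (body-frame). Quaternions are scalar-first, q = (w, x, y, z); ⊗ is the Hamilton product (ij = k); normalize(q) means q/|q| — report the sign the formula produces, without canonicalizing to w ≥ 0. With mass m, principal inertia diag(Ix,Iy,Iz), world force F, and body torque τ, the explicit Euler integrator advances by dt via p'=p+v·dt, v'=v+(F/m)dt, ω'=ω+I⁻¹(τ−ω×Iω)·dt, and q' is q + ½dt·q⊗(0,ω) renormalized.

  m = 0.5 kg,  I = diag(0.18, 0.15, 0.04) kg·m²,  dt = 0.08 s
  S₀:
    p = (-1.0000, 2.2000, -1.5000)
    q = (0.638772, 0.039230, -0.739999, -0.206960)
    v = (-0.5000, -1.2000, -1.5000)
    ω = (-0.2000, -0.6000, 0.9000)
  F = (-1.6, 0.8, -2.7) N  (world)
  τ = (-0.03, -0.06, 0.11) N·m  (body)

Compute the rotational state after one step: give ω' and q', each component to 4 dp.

ω' = (-0.2397, -0.6186, 1.1272)
q' = (0.6282, 0.0025, -0.7544, -0.1906)

ω×(Iω) gyroscopic = (0.0594, -0.0252, -0.0036)
(τ − ω×Iω)/I = (-0.4967, -0.2320, 2.8400)
new body rate ω' = (-0.2397, -0.6186, 1.1272)
2q̇ = q⊗(0,ω) = (-0.2498894, -0.9179295, -0.3771782, 0.4033570)
q + ½dt·q⊗(0,ω), renormalized = (0.6282, 0.0025, -0.7544, -0.1906)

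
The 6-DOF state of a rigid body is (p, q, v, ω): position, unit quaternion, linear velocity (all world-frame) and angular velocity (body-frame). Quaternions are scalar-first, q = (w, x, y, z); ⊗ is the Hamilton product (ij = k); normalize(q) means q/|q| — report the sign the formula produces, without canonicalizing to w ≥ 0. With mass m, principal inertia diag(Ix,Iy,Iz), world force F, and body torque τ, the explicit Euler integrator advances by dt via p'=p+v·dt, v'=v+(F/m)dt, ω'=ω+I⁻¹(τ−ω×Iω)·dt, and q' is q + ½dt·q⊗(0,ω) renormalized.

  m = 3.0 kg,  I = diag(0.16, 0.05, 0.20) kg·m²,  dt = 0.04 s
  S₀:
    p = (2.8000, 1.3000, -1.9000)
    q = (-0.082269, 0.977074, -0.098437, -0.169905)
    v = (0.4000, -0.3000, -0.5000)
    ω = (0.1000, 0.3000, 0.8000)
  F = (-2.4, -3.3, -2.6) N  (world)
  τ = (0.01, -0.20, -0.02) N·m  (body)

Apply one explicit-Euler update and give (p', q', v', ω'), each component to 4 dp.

p' = (2.8160, 1.2880, -1.9200)
q' = (-0.0809, 0.9762, -0.1149, -0.1651)
v' = (0.3680, -0.3440, -0.5347)
ω' = (0.0935, 0.1426, 0.7967)

new position p' = (2.8160, 1.2880, -1.9200)
v' = v + a·dt = (0.3680, -0.3440, -0.5347)
gyro term ω×Iω = (0.0360, -0.0032, -0.0033)
α = I⁻¹(τ − ω×Iω) = (-0.1625, -3.9360, -0.0835)
ω + α·dt = (0.0935, 0.1426, 0.7967)
2q̇ = q⊗(0,ω) = (0.0677477, -0.0360050, -0.8233304, 0.2371507)
q + ½dt·q⊗(0,ω), renormalized = (-0.0809, 0.9762, -0.1149, -0.1651)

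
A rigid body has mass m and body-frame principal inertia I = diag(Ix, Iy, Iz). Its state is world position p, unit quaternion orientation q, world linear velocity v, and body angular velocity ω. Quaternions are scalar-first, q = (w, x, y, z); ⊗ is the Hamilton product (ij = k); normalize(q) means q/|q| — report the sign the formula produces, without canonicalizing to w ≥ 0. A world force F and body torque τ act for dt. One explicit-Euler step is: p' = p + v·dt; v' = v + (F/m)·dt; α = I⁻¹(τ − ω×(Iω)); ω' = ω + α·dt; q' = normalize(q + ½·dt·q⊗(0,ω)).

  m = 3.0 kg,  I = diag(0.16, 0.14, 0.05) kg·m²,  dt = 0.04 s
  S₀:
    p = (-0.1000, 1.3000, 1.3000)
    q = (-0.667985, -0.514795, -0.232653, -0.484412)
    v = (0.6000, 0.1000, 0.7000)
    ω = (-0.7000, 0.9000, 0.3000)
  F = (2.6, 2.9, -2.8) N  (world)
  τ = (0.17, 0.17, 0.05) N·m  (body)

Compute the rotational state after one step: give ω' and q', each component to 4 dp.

ω' = (-0.6514, 0.9552, 0.3299)
q' = (-0.6679, -0.4980, -0.2347, -0.5008)

(τ − ω×Iω)/I = (1.2144, 1.3793, 0.7480)
ω + α·dt = (-0.6514, 0.9552, 0.3299)
2q̇ = q⊗(0,ω) = (-0.0056452, 0.8337644, -0.1076596, -0.8265681)
q + ½dt·q⊗(0,ω), renormalized = (-0.6679, -0.4980, -0.2347, -0.5008)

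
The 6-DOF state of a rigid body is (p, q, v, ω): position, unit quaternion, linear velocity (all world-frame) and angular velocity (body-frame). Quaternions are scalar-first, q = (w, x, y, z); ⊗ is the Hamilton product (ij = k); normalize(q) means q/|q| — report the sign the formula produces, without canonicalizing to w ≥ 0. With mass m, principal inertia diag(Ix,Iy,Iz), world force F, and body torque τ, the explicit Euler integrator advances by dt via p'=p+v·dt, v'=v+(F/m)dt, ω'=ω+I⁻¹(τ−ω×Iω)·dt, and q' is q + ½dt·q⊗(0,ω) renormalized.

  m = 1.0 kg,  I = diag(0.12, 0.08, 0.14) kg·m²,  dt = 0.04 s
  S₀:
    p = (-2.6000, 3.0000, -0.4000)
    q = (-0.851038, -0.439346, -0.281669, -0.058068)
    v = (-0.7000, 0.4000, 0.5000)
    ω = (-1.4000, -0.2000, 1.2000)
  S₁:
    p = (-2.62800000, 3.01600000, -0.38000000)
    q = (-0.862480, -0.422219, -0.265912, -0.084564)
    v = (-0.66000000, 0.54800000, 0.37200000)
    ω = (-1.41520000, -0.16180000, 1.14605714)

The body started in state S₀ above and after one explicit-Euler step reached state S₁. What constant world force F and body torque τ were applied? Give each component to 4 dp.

Δv = v₁−v₀ = (0.04000000, 0.14800000, -0.12800000)
F = m·Δv/dt = (1.0000, 3.7000, -3.2000)
Δω = ω₁−ω₀ = (-0.01520000, 0.03820000, -0.05394286)
gyro term ω₀×Iω₀ = (-0.0144, 0.0336, -0.0112)
τ = I·(Δω/dt) + ω₀×(Iω₀) = (-0.0600, 0.1100, -0.2000)

F = (1.0000, 3.7000, -3.2000)
τ = (-0.0600, 0.1100, -0.2000)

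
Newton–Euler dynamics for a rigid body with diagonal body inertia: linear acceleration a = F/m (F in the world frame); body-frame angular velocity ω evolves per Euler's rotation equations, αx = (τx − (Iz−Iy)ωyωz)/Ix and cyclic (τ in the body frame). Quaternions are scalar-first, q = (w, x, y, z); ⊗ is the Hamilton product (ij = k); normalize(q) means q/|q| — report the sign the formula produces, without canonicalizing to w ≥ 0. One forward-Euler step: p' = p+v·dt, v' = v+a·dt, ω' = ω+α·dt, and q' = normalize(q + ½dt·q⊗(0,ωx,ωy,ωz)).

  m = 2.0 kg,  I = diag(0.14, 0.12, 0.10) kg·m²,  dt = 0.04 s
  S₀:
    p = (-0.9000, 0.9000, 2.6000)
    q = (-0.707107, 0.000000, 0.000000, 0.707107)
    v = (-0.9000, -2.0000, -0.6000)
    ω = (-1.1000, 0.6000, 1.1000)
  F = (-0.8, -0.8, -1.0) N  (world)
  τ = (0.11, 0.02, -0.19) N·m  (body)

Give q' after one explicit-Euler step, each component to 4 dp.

q⊗(0,ω) = (-0.7778177, 0.3535535, -1.2020819, -0.7778177)
q' = normalize(q + ½dt·q⊗(0,ω)) = (-0.7223, 0.0071, -0.0240, 0.6912)

q' = (-0.7223, 0.0071, -0.0240, 0.6912)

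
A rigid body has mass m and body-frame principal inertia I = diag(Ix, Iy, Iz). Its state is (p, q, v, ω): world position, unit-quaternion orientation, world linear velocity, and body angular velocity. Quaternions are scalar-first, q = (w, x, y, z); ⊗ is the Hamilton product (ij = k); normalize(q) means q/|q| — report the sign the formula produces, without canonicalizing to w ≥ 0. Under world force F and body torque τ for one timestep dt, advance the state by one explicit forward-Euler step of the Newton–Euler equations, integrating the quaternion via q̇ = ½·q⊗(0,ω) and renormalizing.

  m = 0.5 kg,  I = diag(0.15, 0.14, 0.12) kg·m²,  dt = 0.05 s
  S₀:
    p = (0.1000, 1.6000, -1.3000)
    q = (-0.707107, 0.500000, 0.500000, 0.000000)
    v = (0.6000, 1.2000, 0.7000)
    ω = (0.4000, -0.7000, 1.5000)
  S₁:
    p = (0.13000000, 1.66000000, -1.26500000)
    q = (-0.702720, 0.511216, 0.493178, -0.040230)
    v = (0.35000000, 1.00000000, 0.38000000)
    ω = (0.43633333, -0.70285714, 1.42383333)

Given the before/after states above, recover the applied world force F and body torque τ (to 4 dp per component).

F = (-2.5000, -2.0000, -3.2000)
τ = (0.1300, 0.0100, -0.1800)

ω₁ − ω₀ = (0.03633333, -0.00285714, -0.07616667)
gyro term ω₀×Iω₀ = (0.0210, 0.0180, 0.0028)
applied torque τ = (0.1300, 0.0100, -0.1800)
Δv = v₁−v₀ = (-0.25000000, -0.20000000, -0.32000000)
applied force F = (-2.5000, -2.0000, -3.2000)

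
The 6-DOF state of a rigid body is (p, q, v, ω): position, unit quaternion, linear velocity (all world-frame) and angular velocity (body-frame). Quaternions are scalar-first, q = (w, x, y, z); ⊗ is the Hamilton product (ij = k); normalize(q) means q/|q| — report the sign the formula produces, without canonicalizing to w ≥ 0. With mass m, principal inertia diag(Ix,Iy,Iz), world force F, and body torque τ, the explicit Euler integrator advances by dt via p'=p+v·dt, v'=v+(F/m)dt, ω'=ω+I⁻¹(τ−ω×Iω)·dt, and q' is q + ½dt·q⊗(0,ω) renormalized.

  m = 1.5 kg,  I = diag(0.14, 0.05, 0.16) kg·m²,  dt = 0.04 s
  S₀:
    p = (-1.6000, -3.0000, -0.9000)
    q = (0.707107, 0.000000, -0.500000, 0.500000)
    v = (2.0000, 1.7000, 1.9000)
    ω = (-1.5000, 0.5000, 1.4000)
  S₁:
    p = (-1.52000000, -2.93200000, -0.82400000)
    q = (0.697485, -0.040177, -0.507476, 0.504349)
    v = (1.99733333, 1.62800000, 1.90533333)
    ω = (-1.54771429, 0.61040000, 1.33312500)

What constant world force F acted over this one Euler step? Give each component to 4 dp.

Δv = v₁−v₀ = (-0.00266667, -0.07200000, 0.00533333)
applied force F = (-0.1000, -2.7000, 0.2000)

F = (-0.1000, -2.7000, 0.2000)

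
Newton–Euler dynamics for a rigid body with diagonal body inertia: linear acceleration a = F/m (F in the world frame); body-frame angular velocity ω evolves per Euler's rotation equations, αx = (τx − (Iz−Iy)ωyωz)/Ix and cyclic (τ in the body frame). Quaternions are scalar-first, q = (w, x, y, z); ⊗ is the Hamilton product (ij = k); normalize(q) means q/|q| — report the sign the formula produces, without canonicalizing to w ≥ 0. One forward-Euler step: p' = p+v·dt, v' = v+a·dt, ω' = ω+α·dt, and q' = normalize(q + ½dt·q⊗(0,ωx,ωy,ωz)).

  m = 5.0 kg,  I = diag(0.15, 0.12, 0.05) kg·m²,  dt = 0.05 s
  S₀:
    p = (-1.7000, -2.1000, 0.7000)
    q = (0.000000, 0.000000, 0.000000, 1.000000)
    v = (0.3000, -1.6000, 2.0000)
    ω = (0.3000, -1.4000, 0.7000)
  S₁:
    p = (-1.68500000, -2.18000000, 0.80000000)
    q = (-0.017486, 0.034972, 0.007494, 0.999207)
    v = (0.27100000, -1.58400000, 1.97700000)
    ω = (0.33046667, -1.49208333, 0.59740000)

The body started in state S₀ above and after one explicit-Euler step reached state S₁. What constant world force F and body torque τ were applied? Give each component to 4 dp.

F = (-2.9000, 1.6000, -2.3000)
τ = (0.1600, -0.2000, -0.0900)

ω₁ − ω₀ = (0.03046667, -0.09208333, -0.10260000)
I·α + gyro = (0.1600, -0.2000, -0.0900)
velocity change Δv = (-0.02900000, 0.01600000, -0.02300000)
applied force F = (-2.9000, 1.6000, -2.3000)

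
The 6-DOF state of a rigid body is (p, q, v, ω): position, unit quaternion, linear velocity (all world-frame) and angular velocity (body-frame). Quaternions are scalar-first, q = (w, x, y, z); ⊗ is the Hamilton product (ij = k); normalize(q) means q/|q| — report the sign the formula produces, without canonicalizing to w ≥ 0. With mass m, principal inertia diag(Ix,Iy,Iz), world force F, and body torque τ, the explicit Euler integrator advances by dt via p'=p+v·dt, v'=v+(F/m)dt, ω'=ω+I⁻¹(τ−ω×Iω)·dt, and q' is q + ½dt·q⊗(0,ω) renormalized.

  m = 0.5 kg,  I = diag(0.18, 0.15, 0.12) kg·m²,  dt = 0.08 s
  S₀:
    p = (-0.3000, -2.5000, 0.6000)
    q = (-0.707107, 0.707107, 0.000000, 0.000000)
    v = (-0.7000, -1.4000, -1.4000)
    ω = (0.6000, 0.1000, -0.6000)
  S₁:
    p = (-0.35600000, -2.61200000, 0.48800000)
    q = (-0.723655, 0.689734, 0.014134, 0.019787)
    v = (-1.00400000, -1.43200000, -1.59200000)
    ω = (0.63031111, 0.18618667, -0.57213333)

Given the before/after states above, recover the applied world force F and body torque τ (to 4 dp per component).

Δω = ω₁−ω₀ = (0.03031111, 0.08618667, 0.02786667)
τ = I·(Δω/dt) + ω₀×(Iω₀) = (0.0700, 0.1400, 0.0400)
velocity change Δv = (-0.30400000, -0.03200000, -0.19200000)
F = m·Δv/dt = (-1.9000, -0.2000, -1.2000)

F = (-1.9000, -0.2000, -1.2000)
τ = (0.0700, 0.1400, 0.0400)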